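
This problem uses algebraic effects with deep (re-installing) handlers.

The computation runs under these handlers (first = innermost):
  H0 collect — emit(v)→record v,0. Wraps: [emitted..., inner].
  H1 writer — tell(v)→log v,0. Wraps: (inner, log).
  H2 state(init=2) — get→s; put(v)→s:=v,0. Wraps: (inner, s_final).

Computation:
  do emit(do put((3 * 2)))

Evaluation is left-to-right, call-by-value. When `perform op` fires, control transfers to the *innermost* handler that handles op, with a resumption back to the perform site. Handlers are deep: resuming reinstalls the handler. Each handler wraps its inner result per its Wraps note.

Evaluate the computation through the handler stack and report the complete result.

Working:
put(6) @ H2 ⇒ s:=6
emit(0) @ H0 ⇒ out+=0
H0 returns [0, 0]
H1 returns ([0, 0], ())
H2 returns (([0, 0], ()), 6)
= (([0, 0], ()), 6)

Answer: (([0, 0], ()), 6)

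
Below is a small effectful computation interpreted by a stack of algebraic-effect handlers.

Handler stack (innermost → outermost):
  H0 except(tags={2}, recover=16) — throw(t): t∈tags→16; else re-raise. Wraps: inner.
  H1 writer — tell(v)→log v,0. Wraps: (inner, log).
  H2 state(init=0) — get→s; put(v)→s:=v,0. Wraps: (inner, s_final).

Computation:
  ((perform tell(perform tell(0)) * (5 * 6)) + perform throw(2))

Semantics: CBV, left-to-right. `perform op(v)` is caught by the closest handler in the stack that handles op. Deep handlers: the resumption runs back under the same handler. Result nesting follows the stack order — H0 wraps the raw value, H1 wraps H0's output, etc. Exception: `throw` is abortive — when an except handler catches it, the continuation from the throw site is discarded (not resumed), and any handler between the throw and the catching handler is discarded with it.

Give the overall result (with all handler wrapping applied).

Working:
tell(0) @ H1 ⇒ log+=0
tell(0) @ H1 ⇒ log+=0
throw(2) @ H0 caught ⇒ 16
H1 returns (16, (0, 0))
H2 returns ((16, (0, 0)), 0)
= ((16, (0, 0)), 0)

Answer: ((16, (0, 0)), 0)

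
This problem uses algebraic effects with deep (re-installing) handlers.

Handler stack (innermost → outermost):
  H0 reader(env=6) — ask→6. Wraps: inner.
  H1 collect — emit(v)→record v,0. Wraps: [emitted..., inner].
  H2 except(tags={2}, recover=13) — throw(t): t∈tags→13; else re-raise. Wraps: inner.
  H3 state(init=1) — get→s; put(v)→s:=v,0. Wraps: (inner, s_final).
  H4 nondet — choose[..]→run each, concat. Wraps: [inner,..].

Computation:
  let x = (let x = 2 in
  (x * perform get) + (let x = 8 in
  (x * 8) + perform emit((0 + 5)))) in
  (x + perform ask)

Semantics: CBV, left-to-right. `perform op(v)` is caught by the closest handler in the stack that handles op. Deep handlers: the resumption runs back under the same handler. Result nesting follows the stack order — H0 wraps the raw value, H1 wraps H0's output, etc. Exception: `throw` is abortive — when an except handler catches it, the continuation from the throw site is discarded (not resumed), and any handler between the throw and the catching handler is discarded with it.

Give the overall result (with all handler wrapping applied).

Step-by-step:
get @ H3 ⇒ 1
emit(5) @ H1 ⇒ out+=5
ask @ H0 ⇒ 6
H0 returns 72
H1 returns [5, 72]
H2 returns [5, 72]
H3 returns ([5, 72], 1)
H4 returns [([5, 72], 1)]
= [([5, 72], 1)]

Answer: [([5, 72], 1)]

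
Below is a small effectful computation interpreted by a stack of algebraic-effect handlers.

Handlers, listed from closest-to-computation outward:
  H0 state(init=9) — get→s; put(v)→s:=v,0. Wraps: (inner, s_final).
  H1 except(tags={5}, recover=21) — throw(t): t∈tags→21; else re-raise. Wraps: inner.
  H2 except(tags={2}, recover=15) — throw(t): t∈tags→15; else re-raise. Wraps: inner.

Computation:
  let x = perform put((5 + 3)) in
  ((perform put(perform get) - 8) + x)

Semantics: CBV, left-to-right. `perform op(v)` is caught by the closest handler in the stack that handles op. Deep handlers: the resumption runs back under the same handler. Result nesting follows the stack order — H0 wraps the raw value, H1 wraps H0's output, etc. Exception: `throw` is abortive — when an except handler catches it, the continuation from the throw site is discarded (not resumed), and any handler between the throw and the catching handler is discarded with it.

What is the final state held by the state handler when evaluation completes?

Answer: 8

Working:
put(8) @ H0 ⇒ s:=8
get @ H0 ⇒ 8
put(8) @ H0 ⇒ s:=8
H0 returns (-8, 8)
H1 returns (-8, 8)
H2 returns (-8, 8)
= (-8, 8)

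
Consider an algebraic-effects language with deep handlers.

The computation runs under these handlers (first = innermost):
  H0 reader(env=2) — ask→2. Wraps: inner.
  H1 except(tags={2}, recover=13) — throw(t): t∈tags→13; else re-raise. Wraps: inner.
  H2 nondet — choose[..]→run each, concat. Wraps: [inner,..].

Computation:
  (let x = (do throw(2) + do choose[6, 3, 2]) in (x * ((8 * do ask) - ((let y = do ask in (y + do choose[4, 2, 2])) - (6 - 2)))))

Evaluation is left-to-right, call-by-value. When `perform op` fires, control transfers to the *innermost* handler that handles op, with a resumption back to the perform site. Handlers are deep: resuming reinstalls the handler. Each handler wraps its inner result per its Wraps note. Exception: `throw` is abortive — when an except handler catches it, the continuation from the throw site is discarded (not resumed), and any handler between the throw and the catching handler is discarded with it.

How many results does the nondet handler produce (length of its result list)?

Answer: 1

Working:
throw(2) @ H1 caught ⇒ 13
H2 returns [13]
= [13]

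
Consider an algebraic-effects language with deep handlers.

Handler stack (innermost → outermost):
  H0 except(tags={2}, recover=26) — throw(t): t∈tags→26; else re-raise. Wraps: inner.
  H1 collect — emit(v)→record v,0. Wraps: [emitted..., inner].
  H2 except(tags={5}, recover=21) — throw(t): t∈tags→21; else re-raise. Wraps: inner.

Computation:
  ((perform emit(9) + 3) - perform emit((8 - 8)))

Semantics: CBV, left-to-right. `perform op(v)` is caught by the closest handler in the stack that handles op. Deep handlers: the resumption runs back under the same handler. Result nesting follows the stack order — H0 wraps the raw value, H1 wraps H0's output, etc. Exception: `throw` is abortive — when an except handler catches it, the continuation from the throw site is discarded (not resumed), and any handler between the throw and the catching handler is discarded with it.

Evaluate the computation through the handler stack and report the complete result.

Answer: [9, 0, 3]

Step-by-step:
emit(9) @ H1 ⇒ out+=9
emit(0) @ H1 ⇒ out+=0
H0 returns 3
H1 returns [9, 0, 3]
H2 returns [9, 0, 3]
= [9, 0, 3]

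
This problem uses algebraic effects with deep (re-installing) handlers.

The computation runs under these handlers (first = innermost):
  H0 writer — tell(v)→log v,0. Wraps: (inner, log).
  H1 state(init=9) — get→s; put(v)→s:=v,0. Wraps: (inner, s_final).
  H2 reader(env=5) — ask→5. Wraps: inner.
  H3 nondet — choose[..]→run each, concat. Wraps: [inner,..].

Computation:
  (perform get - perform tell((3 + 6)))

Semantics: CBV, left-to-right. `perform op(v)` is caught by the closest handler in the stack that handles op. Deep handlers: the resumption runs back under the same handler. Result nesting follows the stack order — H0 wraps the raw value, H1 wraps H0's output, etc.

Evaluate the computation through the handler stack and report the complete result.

Answer: [((9, (9)), 9)]

Working:
get @ H1 ⇒ 9
tell(9) @ H0 ⇒ log+=9
H0 returns (9, (9))
H1 returns ((9, (9)), 9)
H2 returns ((9, (9)), 9)
H3 returns [((9, (9)), 9)]
= [((9, (9)), 9)]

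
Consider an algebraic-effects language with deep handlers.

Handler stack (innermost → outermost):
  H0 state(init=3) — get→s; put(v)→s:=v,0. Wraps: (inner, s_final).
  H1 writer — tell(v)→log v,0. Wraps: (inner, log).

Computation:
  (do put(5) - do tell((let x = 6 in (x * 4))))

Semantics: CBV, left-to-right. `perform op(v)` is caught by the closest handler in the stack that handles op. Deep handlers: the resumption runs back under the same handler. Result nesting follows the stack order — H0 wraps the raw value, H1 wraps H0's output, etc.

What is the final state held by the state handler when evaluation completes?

Working:
put(5) @ H0 ⇒ s:=5
tell(24) @ H1 ⇒ log+=24
H0 returns (0, 5)
H1 returns ((0, 5), (24))
= ((0, 5), (24))

Answer: 5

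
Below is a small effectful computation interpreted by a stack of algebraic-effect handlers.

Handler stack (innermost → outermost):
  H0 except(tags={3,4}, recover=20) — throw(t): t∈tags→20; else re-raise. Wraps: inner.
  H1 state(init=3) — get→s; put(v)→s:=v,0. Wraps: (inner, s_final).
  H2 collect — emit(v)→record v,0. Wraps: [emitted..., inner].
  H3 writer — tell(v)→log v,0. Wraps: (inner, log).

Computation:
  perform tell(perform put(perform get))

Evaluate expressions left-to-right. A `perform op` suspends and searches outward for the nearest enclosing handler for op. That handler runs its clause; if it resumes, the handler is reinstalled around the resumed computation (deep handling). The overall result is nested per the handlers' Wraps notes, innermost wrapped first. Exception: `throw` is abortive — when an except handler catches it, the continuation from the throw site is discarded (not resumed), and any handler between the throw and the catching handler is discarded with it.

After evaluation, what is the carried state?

Answer: 3

Evaluation trace:
get @ H1 ⇒ 3
put(3) @ H1 ⇒ s:=3
tell(0) @ H3 ⇒ log+=0
H0 returns 0
H1 returns (0, 3)
H2 returns [(0, 3)]
H3 returns ([(0, 3)], (0))
= ([(0, 3)], (0))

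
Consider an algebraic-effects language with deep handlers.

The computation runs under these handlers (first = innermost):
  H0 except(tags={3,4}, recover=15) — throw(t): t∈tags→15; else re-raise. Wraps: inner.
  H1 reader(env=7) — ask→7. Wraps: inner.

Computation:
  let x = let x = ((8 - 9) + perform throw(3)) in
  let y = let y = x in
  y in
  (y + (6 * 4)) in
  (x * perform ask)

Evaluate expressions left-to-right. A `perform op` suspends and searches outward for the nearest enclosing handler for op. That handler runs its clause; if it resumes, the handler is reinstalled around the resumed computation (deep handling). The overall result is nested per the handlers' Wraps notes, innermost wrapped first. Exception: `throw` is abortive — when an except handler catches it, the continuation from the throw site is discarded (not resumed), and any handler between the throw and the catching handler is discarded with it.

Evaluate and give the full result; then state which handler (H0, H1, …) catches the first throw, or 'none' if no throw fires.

Working:
throw(3) @ H0 caught ⇒ 15
H1 returns 15
= 15

Answer: 15 ; first throw caught by: H0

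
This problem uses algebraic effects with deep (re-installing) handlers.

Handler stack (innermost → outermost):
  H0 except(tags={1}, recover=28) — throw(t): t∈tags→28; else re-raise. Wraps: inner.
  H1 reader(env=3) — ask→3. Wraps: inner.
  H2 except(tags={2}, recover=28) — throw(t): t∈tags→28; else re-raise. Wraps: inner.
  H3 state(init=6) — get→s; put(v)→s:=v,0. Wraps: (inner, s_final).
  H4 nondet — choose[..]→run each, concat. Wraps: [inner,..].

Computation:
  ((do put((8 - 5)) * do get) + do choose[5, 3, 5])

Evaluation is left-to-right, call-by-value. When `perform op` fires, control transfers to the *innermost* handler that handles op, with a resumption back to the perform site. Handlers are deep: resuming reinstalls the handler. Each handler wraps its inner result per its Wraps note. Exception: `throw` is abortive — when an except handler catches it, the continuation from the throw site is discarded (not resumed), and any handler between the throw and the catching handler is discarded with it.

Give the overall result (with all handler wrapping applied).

Working:
put(3) @ H3 ⇒ s:=3
get @ H3 ⇒ 3
choose[5, 3, 5] @ H4
  branch[0] choose=5:
    H0 returns 5
    H1 returns 5
    H2 returns 5
    H3 returns (5, 3)
    H4 returns [(5, 3)]
  branch[1] choose=3:
    H0 returns 3
    H1 returns 3
    H2 returns 3
    H3 returns (3, 3)
    H4 returns [(3, 3)]
  branch[2] choose=5:
    H0 returns 5
    H1 returns 5
    H2 returns 5
    H3 returns (5, 3)
    H4 returns [(5, 3)]
= [(5, 3), (3, 3), (5, 3)]

Answer: [(5, 3), (3, 3), (5, 3)]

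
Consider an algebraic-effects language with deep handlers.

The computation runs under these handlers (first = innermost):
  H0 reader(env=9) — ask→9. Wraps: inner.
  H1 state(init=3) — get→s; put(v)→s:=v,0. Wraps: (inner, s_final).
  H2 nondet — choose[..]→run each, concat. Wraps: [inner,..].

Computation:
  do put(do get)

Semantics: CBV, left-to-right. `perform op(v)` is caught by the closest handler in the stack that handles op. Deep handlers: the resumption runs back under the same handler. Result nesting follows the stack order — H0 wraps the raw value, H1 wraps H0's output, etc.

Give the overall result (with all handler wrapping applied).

Step-by-step:
get @ H1 ⇒ 3
put(3) @ H1 ⇒ s:=3
H0 returns 0
H1 returns (0, 3)
H2 returns [(0, 3)]
= [(0, 3)]

Answer: [(0, 3)]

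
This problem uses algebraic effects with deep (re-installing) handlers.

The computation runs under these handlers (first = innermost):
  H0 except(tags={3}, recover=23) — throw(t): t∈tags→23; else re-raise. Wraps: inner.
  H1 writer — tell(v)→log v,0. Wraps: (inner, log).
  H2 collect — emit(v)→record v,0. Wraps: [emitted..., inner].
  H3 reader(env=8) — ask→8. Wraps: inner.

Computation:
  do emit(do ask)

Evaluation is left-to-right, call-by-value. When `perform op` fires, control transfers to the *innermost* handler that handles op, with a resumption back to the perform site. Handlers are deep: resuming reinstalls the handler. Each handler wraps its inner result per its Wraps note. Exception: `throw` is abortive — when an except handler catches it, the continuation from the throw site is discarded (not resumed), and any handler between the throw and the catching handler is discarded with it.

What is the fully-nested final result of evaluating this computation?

Step-by-step:
ask @ H3 ⇒ 8
emit(8) @ H2 ⇒ out+=8
H0 returns 0
H1 returns (0, ())
H2 returns [8, (0, ())]
H3 returns [8, (0, ())]
= [8, (0, ())]

Answer: [8, (0, ())]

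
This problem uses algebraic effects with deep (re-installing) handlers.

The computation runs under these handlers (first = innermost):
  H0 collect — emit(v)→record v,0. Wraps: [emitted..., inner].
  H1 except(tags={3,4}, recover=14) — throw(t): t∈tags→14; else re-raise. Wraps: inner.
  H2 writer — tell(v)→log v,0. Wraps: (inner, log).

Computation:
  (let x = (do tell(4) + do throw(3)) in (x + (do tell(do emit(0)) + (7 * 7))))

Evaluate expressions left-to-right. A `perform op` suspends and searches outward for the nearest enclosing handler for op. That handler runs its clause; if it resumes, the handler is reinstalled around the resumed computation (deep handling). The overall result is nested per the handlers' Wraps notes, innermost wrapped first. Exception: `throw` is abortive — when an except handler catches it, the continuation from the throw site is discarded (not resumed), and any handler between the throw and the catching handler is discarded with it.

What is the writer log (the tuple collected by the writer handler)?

Evaluation trace:
tell(4) @ H2 ⇒ log+=4
throw(3) @ H1 caught ⇒ 14
H2 returns (14, (4))
= (14, (4))

Answer: (4)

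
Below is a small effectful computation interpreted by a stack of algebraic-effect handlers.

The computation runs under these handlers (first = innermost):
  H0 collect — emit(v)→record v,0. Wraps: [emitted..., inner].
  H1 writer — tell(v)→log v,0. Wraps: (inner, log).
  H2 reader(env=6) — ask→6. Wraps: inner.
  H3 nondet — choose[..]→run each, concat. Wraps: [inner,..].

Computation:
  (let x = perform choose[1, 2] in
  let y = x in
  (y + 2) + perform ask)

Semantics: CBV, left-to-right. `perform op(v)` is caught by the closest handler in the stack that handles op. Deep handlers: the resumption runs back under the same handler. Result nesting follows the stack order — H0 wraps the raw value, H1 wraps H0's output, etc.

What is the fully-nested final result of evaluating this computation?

Answer: [([9], ()), ([10], ())]

Step-by-step:
choose[1, 2] @ H3
  branch[0] choose=1:
    ask @ H2 ⇒ 6
    H0 returns [9]
    H1 returns ([9], ())
    H2 returns ([9], ())
    H3 returns [([9], ())]
  branch[1] choose=2:
    ask @ H2 ⇒ 6
    H0 returns [10]
    H1 returns ([10], ())
    H2 returns ([10], ())
    H3 returns [([10], ())]
= [([9], ()), ([10], ())]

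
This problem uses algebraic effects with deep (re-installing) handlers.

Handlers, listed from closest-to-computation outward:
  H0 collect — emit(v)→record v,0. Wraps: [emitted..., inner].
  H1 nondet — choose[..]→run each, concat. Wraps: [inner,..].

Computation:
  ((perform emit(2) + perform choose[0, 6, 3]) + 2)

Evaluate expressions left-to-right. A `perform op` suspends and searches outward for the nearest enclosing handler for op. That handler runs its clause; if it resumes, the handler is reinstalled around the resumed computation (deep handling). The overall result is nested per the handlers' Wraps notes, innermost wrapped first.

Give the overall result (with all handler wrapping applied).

Answer: [[2, 2], [2, 8], [2, 5]]

Working:
emit(2) @ H0 ⇒ out+=2
choose[0, 6, 3] @ H1
  branch[0] choose=0:
    H0 returns [2, 2]
    H1 returns [[2, 2]]
  branch[1] choose=6:
    H0 returns [2, 8]
    H1 returns [[2, 8]]
  branch[2] choose=3:
    H0 returns [2, 5]
    H1 returns [[2, 5]]
= [[2, 2], [2, 8], [2, 5]]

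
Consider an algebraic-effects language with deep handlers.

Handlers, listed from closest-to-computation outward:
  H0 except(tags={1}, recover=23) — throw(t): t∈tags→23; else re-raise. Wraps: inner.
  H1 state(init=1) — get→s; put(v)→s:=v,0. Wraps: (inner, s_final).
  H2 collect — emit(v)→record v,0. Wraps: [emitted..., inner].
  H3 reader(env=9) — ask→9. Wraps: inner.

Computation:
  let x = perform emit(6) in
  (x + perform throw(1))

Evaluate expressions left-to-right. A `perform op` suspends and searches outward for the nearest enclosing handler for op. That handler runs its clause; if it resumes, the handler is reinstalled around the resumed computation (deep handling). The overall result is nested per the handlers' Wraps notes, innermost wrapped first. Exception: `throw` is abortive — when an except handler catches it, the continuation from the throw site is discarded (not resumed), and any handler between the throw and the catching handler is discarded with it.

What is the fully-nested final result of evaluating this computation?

Answer: [6, (23, 1)]

Evaluation trace:
emit(6) @ H2 ⇒ out+=6
throw(1) @ H0 caught ⇒ 23
H1 returns (23, 1)
H2 returns [6, (23, 1)]
H3 returns [6, (23, 1)]
= [6, (23, 1)]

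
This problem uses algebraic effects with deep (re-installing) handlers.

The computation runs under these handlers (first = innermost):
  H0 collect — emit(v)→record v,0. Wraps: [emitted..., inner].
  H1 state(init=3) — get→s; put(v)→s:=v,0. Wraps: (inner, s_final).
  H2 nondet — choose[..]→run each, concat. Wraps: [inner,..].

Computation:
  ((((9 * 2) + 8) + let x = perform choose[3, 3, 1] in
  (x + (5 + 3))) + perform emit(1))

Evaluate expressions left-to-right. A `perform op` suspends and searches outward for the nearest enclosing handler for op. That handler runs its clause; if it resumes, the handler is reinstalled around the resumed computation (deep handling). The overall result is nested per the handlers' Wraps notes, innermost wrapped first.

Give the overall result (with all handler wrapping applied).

Answer: [([1, 37], 3), ([1, 37], 3), ([1, 35], 3)]

Working:
choose[3, 3, 1] @ H2
  branch[0] choose=3:
    emit(1) @ H0 ⇒ out+=1
    H0 returns [1, 37]
    H1 returns ([1, 37], 3)
    H2 returns [([1, 37], 3)]
  branch[1] choose=3:
    emit(1) @ H0 ⇒ out+=1
    H0 returns [1, 37]
    H1 returns ([1, 37], 3)
    H2 returns [([1, 37], 3)]
  branch[2] choose=1:
    emit(1) @ H0 ⇒ out+=1
    H0 returns [1, 35]
    H1 returns ([1, 35], 3)
    H2 returns [([1, 35], 3)]
= [([1, 37], 3), ([1, 37], 3), ([1, 35], 3)]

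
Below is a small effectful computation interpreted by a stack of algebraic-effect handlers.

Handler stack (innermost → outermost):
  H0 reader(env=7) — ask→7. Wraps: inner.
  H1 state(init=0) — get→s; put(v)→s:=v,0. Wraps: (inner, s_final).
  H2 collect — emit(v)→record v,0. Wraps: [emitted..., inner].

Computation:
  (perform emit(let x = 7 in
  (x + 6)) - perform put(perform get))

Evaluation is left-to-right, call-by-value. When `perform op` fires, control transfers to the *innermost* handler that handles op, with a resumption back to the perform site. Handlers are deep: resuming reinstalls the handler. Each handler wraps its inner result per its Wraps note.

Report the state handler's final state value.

Evaluation trace:
emit(13) @ H2 ⇒ out+=13
get @ H1 ⇒ 0
put(0) @ H1 ⇒ s:=0
H0 returns 0
H1 returns (0, 0)
H2 returns [13, (0, 0)]
= [13, (0, 0)]

Answer: 0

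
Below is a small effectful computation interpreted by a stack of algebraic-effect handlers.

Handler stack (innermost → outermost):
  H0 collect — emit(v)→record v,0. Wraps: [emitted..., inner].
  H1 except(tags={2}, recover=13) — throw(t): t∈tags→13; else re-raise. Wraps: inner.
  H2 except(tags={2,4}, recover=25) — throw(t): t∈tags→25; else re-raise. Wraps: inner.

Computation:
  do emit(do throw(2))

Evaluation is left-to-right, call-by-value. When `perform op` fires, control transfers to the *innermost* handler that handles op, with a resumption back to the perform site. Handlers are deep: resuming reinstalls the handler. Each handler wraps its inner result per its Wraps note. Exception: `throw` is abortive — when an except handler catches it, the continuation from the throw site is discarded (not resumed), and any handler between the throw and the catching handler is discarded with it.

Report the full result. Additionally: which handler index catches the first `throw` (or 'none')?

Answer: 13 ; first throw caught by: H1

Evaluation trace:
throw(2) @ H1 caught ⇒ 13
H2 returns 13
= 13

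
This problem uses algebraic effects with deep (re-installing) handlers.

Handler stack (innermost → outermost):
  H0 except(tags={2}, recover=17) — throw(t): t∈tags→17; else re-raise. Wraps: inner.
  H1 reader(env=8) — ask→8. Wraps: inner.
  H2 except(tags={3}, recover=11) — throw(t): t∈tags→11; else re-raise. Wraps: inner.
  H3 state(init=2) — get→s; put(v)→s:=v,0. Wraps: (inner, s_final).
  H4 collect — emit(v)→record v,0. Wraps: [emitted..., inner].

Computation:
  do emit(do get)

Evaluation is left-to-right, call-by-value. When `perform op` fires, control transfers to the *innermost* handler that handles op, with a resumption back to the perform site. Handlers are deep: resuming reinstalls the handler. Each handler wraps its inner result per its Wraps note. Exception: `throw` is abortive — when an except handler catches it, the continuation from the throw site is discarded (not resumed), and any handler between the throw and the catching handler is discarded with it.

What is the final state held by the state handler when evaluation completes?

Answer: 2

Evaluation trace:
get @ H3 ⇒ 2
emit(2) @ H4 ⇒ out+=2
H0 returns 0
H1 returns 0
H2 returns 0
H3 returns (0, 2)
H4 returns [2, (0, 2)]
= [2, (0, 2)]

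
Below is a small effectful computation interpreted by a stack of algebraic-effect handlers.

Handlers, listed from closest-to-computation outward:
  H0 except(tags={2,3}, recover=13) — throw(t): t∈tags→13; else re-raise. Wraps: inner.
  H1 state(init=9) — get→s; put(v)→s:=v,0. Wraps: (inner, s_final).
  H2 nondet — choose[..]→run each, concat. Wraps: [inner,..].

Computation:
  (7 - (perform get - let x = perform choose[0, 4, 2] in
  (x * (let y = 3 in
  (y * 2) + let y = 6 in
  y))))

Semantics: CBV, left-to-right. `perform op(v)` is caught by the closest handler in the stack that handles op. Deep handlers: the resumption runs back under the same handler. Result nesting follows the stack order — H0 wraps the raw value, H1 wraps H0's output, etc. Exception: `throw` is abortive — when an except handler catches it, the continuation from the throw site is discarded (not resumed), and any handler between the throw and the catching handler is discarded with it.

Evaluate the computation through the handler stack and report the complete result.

Evaluation trace:
get @ H1 ⇒ 9
choose[0, 4, 2] @ H2
  branch[0] choose=0:
    H0 returns -2
    H1 returns (-2, 9)
    H2 returns [(-2, 9)]
  branch[1] choose=4:
    H0 returns 46
    H1 returns (46, 9)
    H2 returns [(46, 9)]
  branch[2] choose=2:
    H0 returns 22
    H1 returns (22, 9)
    H2 returns [(22, 9)]
= [(-2, 9), (46, 9), (22, 9)]

Answer: [(-2, 9), (46, 9), (22, 9)]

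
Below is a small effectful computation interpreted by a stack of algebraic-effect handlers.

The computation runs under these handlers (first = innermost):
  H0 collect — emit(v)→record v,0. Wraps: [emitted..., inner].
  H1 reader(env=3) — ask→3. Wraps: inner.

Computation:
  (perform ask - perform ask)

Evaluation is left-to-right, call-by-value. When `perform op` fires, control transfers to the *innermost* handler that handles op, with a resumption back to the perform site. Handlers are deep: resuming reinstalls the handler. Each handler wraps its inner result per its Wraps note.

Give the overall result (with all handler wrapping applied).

Evaluation trace:
ask @ H1 ⇒ 3
ask @ H1 ⇒ 3
H0 returns [0]
H1 returns [0]
= [0]

Answer: [0]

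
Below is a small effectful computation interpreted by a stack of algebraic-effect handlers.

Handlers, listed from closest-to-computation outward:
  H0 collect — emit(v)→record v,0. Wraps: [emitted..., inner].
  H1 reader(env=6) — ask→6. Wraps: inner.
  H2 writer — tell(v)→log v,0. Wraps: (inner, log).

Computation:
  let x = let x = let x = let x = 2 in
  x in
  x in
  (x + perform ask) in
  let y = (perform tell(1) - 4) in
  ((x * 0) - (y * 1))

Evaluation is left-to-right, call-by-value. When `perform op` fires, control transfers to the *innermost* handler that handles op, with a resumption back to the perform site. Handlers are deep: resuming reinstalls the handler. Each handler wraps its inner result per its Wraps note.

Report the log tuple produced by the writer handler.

Working:
ask @ H1 ⇒ 6
tell(1) @ H2 ⇒ log+=1
H0 returns [4]
H1 returns [4]
H2 returns ([4], (1))
= ([4], (1))

Answer: (1)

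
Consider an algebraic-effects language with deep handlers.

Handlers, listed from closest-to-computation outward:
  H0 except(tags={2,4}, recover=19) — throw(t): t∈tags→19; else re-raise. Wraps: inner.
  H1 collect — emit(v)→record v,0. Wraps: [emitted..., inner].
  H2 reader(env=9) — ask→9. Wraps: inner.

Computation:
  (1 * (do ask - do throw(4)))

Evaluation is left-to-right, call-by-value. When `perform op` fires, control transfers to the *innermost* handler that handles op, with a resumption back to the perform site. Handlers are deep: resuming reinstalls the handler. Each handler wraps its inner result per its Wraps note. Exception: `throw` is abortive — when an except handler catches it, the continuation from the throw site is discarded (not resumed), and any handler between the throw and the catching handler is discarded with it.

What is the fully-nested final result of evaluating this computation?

Answer: [19]

Working:
ask @ H2 ⇒ 9
throw(4) @ H0 caught ⇒ 19
H1 returns [19]
H2 returns [19]
= [19]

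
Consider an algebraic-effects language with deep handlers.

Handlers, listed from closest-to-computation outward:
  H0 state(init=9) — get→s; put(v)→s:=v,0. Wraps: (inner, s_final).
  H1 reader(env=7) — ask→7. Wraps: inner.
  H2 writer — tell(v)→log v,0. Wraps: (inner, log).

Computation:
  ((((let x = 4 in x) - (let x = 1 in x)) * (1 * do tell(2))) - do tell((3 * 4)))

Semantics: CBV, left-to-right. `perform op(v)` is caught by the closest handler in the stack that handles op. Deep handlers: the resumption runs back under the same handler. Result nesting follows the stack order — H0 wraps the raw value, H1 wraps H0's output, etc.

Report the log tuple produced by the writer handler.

Evaluation trace:
tell(2) @ H2 ⇒ log+=2
tell(12) @ H2 ⇒ log+=12
H0 returns (0, 9)
H1 returns (0, 9)
H2 returns ((0, 9), (2, 12))
= ((0, 9), (2, 12))

Answer: (2, 12)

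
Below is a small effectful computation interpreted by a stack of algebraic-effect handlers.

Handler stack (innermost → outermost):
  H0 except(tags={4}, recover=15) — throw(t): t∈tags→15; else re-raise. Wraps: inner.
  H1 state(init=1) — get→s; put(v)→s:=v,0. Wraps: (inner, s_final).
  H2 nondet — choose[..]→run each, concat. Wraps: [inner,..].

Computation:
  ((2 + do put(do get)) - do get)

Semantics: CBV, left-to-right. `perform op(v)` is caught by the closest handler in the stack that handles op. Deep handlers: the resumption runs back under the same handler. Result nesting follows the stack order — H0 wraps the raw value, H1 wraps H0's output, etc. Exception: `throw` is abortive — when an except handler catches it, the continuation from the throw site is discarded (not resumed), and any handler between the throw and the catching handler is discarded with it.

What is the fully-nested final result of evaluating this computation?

Answer: [(1, 1)]

Evaluation trace:
get @ H1 ⇒ 1
put(1) @ H1 ⇒ s:=1
get @ H1 ⇒ 1
H0 returns 1
H1 returns (1, 1)
H2 returns [(1, 1)]
= [(1, 1)]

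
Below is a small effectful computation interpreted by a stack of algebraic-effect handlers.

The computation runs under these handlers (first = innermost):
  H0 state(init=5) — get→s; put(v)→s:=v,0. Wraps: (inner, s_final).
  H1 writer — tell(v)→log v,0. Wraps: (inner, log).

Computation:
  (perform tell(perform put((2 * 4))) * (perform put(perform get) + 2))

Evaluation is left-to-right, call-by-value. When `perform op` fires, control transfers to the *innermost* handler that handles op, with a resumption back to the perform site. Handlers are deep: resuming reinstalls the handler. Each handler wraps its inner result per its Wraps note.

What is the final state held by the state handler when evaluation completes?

Working:
put(8) @ H0 ⇒ s:=8
tell(0) @ H1 ⇒ log+=0
get @ H0 ⇒ 8
put(8) @ H0 ⇒ s:=8
H0 returns (0, 8)
H1 returns ((0, 8), (0))
= ((0, 8), (0))

Answer: 8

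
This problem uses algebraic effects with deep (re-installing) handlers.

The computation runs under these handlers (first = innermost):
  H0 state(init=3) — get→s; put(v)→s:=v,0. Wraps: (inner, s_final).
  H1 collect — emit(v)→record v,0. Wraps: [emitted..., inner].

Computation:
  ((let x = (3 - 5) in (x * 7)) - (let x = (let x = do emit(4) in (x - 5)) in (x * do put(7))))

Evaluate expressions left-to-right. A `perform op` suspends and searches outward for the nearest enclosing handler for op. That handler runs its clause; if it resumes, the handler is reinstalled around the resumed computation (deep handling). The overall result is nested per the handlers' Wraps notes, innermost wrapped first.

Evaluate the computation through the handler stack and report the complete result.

Answer: [4, (-14, 7)]

Working:
emit(4) @ H1 ⇒ out+=4
put(7) @ H0 ⇒ s:=7
H0 returns (-14, 7)
H1 returns [4, (-14, 7)]
= [4, (-14, 7)]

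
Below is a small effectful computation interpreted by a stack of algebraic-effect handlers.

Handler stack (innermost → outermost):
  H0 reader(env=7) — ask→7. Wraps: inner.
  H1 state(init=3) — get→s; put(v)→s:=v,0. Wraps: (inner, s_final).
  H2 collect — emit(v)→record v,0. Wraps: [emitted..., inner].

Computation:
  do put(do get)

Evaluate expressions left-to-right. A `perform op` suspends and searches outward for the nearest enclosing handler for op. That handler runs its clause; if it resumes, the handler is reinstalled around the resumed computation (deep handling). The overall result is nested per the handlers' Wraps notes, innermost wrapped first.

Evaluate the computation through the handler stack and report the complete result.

Step-by-step:
get @ H1 ⇒ 3
put(3) @ H1 ⇒ s:=3
H0 returns 0
H1 returns (0, 3)
H2 returns [(0, 3)]
= [(0, 3)]

Answer: [(0, 3)]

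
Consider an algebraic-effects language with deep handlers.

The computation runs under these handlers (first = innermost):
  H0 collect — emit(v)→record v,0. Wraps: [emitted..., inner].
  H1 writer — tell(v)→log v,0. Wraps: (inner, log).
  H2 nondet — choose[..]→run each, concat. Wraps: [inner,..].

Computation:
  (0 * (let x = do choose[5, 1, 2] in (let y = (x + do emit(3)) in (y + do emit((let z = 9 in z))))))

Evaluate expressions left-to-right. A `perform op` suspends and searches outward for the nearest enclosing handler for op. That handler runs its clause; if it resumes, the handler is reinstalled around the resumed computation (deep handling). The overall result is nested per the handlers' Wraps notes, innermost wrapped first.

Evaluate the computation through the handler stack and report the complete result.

Working:
choose[5, 1, 2] @ H2
  branch[0] choose=5:
    emit(3) @ H0 ⇒ out+=3
    emit(9) @ H0 ⇒ out+=9
    H0 returns [3, 9, 0]
    H1 returns ([3, 9, 0], ())
    H2 returns [([3, 9, 0], ())]
  branch[1] choose=1:
    emit(3) @ H0 ⇒ out+=3
    emit(9) @ H0 ⇒ out+=9
    H0 returns [3, 9, 0]
    H1 returns ([3, 9, 0], ())
    H2 returns [([3, 9, 0], ())]
  branch[2] choose=2:
    emit(3) @ H0 ⇒ out+=3
    emit(9) @ H0 ⇒ out+=9
    H0 returns [3, 9, 0]
    H1 returns ([3, 9, 0], ())
    H2 returns [([3, 9, 0], ())]
= [([3, 9, 0], ()), ([3, 9, 0], ()), ([3, 9, 0], ())]

Answer: [([3, 9, 0], ()), ([3, 9, 0], ()), ([3, 9, 0], ())]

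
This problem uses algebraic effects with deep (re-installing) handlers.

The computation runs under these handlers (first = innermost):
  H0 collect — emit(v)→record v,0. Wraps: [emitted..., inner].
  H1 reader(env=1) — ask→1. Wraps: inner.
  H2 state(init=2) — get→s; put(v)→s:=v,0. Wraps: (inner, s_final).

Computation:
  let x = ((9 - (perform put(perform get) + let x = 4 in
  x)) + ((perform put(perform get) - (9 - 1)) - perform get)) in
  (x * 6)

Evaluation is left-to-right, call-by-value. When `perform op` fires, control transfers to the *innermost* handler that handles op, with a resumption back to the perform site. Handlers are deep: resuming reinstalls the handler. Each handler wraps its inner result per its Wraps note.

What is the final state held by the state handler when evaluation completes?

Evaluation trace:
get @ H2 ⇒ 2
put(2) @ H2 ⇒ s:=2
get @ H2 ⇒ 2
put(2) @ H2 ⇒ s:=2
get @ H2 ⇒ 2
H0 returns [-30]
H1 returns [-30]
H2 returns ([-30], 2)
= ([-30], 2)

Answer: 2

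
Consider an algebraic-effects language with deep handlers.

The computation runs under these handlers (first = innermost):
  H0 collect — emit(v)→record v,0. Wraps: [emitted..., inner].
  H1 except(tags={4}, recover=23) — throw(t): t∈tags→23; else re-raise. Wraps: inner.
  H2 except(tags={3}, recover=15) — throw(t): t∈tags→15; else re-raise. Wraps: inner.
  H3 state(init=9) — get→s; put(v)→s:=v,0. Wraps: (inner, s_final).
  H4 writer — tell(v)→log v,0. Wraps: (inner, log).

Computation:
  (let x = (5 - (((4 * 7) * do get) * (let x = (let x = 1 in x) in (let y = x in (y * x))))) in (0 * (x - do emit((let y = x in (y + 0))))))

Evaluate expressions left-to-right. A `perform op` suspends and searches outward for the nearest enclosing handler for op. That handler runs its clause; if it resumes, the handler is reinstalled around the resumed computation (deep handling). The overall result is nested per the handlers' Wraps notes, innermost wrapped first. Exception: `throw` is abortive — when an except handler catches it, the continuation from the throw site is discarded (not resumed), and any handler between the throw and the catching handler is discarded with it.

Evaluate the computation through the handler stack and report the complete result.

Answer: (([-247, 0], 9), ())

Step-by-step:
get @ H3 ⇒ 9
emit(-247) @ H0 ⇒ out+=-247
H0 returns [-247, 0]
H1 returns [-247, 0]
H2 returns [-247, 0]
H3 returns ([-247, 0], 9)
H4 returns (([-247, 0], 9), ())
= (([-247, 0], 9), ())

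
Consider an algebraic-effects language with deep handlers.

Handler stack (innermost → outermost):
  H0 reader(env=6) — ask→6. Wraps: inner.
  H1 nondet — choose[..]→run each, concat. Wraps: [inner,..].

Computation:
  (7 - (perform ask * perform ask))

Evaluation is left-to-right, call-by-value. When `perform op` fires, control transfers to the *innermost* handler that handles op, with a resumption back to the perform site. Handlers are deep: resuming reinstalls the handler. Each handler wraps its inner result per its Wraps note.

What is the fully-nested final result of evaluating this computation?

Working:
ask @ H0 ⇒ 6
ask @ H0 ⇒ 6
H0 returns -29
H1 returns [-29]
= [-29]

Answer: [-29]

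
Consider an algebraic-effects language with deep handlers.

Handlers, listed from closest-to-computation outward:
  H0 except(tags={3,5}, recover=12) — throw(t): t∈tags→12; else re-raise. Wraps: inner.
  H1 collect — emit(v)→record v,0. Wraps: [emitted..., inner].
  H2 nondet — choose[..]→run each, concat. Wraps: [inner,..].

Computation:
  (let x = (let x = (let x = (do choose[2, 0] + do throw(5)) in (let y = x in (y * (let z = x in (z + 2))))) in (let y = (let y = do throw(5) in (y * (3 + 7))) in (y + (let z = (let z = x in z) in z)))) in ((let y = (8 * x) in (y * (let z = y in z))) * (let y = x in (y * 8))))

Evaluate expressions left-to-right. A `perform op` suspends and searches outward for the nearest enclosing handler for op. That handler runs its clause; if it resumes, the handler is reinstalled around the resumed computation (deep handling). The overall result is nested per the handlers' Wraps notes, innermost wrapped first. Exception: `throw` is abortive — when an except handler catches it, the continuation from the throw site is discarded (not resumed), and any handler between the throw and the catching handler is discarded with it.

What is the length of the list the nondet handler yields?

Step-by-step:
choose[2, 0] @ H2
  branch[0] choose=2:
    throw(5) @ H0 caught ⇒ 12
    H1 returns [12]
    H2 returns [[12]]
  branch[1] choose=0:
    throw(5) @ H0 caught ⇒ 12
    H1 returns [12]
    H2 returns [[12]]
= [[12], [12]]

Answer: 2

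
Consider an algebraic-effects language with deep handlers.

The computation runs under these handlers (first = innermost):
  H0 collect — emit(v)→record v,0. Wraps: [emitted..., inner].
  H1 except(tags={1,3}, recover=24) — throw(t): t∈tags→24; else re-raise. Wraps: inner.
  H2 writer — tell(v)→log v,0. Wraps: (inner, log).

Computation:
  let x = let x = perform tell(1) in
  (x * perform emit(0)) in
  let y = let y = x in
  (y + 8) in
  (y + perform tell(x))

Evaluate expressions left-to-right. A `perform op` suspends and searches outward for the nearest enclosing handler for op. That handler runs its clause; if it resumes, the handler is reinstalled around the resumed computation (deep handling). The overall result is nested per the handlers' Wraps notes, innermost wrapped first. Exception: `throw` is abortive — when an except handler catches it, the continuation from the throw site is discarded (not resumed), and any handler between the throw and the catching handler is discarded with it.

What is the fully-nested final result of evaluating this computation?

Answer: ([0, 8], (1, 0))

Step-by-step:
tell(1) @ H2 ⇒ log+=1
emit(0) @ H0 ⇒ out+=0
tell(0) @ H2 ⇒ log+=0
H0 returns [0, 8]
H1 returns [0, 8]
H2 returns ([0, 8], (1, 0))
= ([0, 8], (1, 0))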